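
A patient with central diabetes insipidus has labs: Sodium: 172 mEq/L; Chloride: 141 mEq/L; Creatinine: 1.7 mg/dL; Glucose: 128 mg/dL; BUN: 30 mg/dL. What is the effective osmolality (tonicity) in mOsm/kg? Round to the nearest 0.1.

351.1 mOsm/kg

Effective osmolality excludes urea (freely permeant across cell membranes):
2·Na + glucose/18
= 2·172 + 128/18
= 344 + 7.11
= 351.11 mOsm/kg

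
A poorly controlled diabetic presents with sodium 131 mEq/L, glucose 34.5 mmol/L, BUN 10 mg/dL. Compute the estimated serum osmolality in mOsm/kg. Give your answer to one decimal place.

300.1 mOsm/kg

Calculated osmolality = 2·Na + glucose + BUN/2.8
= 2·131 + 34.5 + 10/2.8
= 262 + 34.50 + 3.57
= 300.07 mOsm/kg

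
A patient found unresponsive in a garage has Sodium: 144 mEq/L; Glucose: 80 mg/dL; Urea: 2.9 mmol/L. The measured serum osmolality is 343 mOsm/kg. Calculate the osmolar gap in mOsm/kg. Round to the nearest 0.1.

47.7 mOsm/kg

Calculated osmolality = 2·Na + glucose/18 + urea
= 2·144 + 80/18 + 2.9
= 288 + 4.44 + 2.90
= 295.34 mOsm/kg ≈ 295.3 mOsm/kg
Osmolar gap = measured − calculated = 343 − 295.3 = 47.7 mOsm/kg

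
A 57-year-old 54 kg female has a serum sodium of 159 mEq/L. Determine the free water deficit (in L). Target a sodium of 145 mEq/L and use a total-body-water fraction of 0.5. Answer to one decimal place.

2.6 L

TBW = 0.5 · 54 = 27 L
Free water deficit = TBW · (Na/145 − 1)
= 27 · (159/145 − 1)
= 27 · 0.0966
= 2.61 L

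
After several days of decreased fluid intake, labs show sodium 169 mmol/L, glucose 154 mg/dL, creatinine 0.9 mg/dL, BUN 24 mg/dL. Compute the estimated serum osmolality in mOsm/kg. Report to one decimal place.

Calculated osmolality = 2·Na + glucose/18 + BUN/2.8
= 2·169 + 154/18 + 24/2.8
= 338 + 8.56 + 8.57
= 355.13 mOsm/kg

355.1 mOsm/kg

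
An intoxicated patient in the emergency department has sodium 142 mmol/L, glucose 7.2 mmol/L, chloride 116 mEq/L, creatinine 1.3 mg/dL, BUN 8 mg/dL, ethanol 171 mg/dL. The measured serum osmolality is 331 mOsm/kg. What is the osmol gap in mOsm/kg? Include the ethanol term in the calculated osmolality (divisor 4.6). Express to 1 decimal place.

Calculated osmolality = 2·Na + glucose + BUN/2.8 + ethanol/4.6
= 2·142 + 7.2 + 8/2.8 + 171/4.6
= 284 + 7.20 + 2.86 + 37.17
= 331.23 mOsm/kg ≈ 331.2 mOsm/kg
Osmolar gap = measured − calculated = 331 − 331.2 = -0.2 mOsm/kg

-0.2 mOsm/kg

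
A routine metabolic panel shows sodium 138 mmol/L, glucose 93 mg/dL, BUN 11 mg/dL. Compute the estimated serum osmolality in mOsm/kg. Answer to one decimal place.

285.1 mOsm/kg

Calculated osmolality = 2·Na + glucose/18 + BUN/2.8
= 2·138 + 93/18 + 11/2.8
= 276 + 5.17 + 3.93
= 285.1 mOsm/kg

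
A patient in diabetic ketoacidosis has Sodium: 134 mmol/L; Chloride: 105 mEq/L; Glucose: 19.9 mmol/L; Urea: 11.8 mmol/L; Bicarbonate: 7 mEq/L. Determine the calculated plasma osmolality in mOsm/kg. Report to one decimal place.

Calculated osmolality = 2·Na + glucose + urea
= 2·134 + 19.9 + 11.8
= 268 + 19.90 + 11.80
= 299.7 mOsm/kg

299.7 mOsm/kg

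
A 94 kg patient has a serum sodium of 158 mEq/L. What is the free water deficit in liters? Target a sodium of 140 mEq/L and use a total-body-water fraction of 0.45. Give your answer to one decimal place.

5.4 L

TBW = 0.45 · 94 = 42.3 L
Free water deficit = TBW · (Na/140 − 1)
= 42.3 · (158/140 − 1)
= 42.3 · 0.1286
= 5.44 L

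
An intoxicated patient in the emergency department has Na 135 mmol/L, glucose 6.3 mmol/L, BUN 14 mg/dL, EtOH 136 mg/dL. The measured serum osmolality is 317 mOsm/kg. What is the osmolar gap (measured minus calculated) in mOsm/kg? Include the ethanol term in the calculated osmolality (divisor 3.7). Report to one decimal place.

Calculated osmolality = 2·Na + glucose + BUN/2.8 + ethanol/3.7
= 2·135 + 6.3 + 14/2.8 + 136/3.7
= 270 + 6.30 + 5 + 36.76
= 318.06 mOsm/kg ≈ 318.1 mOsm/kg
Osmolar gap = measured − calculated = 317 − 318.1 = -1.1 mOsm/kg

-1.1 mOsm/kg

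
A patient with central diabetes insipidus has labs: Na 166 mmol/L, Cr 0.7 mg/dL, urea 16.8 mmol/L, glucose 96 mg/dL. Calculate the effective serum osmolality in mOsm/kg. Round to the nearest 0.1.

Effective osmolality excludes urea (freely permeant across cell membranes):
2·Na + glucose/18
= 2·166 + 96/18
= 332 + 5.33
= 337.33 mOsm/kg

337.3 mOsm/kg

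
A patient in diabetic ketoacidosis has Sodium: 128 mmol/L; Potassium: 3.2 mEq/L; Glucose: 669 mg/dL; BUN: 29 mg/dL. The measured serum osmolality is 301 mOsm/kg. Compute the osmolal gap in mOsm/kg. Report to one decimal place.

-2.5 mOsm/kg

Calculated osmolality = 2·Na + glucose/18 + BUN/2.8
= 2·128 + 669/18 + 29/2.8
= 256 + 37.17 + 10.36
= 303.53 mOsm/kg ≈ 303.5 mOsm/kg
Osmolar gap = measured − calculated = 301 − 303.5 = -2.5 mOsm/kg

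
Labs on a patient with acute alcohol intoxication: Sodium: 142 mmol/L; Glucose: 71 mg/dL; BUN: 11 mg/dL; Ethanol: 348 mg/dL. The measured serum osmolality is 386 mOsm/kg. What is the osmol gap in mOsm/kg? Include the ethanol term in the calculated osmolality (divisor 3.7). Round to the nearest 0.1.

0.1 mOsm/kg

Calculated osmolality = 2·Na + glucose/18 + BUN/2.8 + ethanol/3.7
= 2·142 + 71/18 + 11/2.8 + 348/3.7
= 284 + 3.94 + 3.93 + 94.05
= 385.92 mOsm/kg ≈ 385.9 mOsm/kg
Osmolar gap = measured − calculated = 386 − 385.9 = 0.1 mOsm/kg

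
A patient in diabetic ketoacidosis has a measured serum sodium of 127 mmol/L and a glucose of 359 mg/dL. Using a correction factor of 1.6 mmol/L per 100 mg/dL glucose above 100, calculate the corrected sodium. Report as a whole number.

Corrected Na = measured Na + 1.6 · (glucose − 100)/100
= 127 + 1.6 · (359 − 100)/100
= 127 + 4.1
= 131.1 mmol/L

131 mmol/L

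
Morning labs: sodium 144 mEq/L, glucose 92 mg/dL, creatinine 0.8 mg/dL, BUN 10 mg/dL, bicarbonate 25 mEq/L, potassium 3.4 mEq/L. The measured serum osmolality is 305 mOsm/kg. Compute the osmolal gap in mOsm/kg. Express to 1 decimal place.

8.3 mOsm/kg

Calculated osmolality = 2·Na + glucose/18 + BUN/2.8
= 2·144 + 92/18 + 10/2.8
= 288 + 5.11 + 3.57
= 296.68 mOsm/kg ≈ 296.7 mOsm/kg
Osmolar gap = measured − calculated = 305 − 296.7 = 8.3 mOsm/kg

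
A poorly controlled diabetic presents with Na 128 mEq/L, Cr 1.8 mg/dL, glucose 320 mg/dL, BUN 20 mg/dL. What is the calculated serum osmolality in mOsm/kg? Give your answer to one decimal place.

Calculated osmolality = 2·Na + glucose/18 + BUN/2.8
= 2·128 + 320/18 + 20/2.8
= 256 + 17.78 + 7.14
= 280.92 mOsm/kg

280.9 mOsm/kg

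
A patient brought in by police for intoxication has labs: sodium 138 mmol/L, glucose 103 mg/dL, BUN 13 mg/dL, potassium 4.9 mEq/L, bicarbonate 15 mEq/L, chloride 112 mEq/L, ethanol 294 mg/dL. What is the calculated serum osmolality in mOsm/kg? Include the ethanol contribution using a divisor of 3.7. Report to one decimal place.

Calculated osmolality = 2·Na + glucose/18 + BUN/2.8 + ethanol/3.7
= 2·138 + 103/18 + 13/2.8 + 294/3.7
= 276 + 5.72 + 4.64 + 79.46
= 365.82 mOsm/kg

365.8 mOsm/kg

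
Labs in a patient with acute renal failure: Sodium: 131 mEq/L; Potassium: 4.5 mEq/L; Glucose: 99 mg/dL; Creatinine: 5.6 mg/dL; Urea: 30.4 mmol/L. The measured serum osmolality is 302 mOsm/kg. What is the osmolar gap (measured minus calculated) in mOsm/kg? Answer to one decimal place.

4.1 mOsm/kg

Calculated osmolality = 2·Na + glucose/18 + urea
= 2·131 + 99/18 + 30.4
= 262 + 5.50 + 30.40
= 297.9 mOsm/kg ≈ 297.9 mOsm/kg
Osmolar gap = measured − calculated = 302 − 297.9 = 4.1 mOsm/kg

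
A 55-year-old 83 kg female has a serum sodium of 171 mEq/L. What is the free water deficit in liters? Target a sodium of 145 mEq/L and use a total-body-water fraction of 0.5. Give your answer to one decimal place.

7.4 L

TBW = 0.5 · 83 = 41.5 L
Free water deficit = TBW · (Na/145 − 1)
= 41.5 · (171/145 − 1)
= 41.5 · 0.1793
= 7.44 L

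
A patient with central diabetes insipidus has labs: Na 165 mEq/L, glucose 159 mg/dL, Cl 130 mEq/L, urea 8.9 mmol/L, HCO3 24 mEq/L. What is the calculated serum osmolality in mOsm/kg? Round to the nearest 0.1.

Calculated osmolality = 2·Na + glucose/18 + urea
= 2·165 + 159/18 + 8.9
= 330 + 8.83 + 8.90
= 347.73 mOsm/kg

347.7 mOsm/kg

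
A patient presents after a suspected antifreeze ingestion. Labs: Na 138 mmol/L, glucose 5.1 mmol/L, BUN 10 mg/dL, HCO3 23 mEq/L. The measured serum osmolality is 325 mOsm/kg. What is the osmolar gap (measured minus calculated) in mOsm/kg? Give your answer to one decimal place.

Calculated osmolality = 2·Na + glucose + BUN/2.8
= 2·138 + 5.1 + 10/2.8
= 276 + 5.10 + 3.57
= 284.67 mOsm/kg ≈ 284.7 mOsm/kg
Osmolar gap = measured − calculated = 325 − 284.7 = 40.3 mOsm/kg

40.3 mOsm/kg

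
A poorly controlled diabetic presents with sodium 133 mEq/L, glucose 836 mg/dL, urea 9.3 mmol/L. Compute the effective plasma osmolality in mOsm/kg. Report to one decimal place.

Effective osmolality excludes urea (freely permeant across cell membranes):
2·Na + glucose/18
= 2·133 + 836/18
= 266 + 46.44
= 312.44 mOsm/kg

312.4 mOsm/kg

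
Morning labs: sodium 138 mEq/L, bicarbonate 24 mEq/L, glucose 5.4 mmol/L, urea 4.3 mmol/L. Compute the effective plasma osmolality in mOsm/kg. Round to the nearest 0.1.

281.4 mOsm/kg

Effective osmolality excludes urea (freely permeant across cell membranes):
2·Na + glucose
= 2·138 + 5.4
= 276 + 5.4
= 281.4 mOsm/kg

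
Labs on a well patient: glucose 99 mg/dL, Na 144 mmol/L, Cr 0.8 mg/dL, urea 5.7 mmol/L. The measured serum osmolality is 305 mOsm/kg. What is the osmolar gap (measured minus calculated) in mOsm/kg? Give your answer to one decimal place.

Calculated osmolality = 2·Na + glucose/18 + urea
= 2·144 + 99/18 + 5.7
= 288 + 5.50 + 5.70
= 299.2 mOsm/kg ≈ 299.2 mOsm/kg
Osmolar gap = measured − calculated = 305 − 299.2 = 5.8 mOsm/kg

5.8 mOsm/kg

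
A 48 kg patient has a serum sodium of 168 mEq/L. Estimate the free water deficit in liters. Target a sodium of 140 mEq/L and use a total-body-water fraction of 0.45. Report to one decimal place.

TBW = 0.45 · 48 = 21.6 L
Free water deficit = TBW · (Na/140 − 1)
= 21.6 · (168/140 − 1)
= 21.6 · 0.2
= 4.32 L

4.3 L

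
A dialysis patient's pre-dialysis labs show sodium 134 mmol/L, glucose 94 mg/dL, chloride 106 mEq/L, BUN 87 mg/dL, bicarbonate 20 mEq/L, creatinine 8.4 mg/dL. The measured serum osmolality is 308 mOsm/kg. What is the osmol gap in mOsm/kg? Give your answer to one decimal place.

3.7 mOsm/kg

Calculated osmolality = 2·Na + glucose/18 + BUN/2.8
= 2·134 + 94/18 + 87/2.8
= 268 + 5.22 + 31.07
= 304.29 mOsm/kg ≈ 304.3 mOsm/kg
Osmolar gap = measured − calculated = 308 − 304.3 = 3.7 mOsm/kg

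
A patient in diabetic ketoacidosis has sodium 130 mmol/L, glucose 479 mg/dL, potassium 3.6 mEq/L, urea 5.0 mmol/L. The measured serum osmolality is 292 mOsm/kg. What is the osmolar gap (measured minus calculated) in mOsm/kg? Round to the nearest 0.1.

Calculated osmolality = 2·Na + glucose/18 + urea
= 2·130 + 479/18 + 5
= 260 + 26.61 + 5
= 291.61 mOsm/kg ≈ 291.6 mOsm/kg
Osmolar gap = measured − calculated = 292 − 291.6 = 0.4 mOsm/kg

0.4 mOsm/kg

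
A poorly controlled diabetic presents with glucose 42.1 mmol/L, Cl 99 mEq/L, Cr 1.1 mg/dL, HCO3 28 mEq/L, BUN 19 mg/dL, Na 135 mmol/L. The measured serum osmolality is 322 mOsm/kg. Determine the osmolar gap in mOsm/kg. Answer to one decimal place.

Calculated osmolality = 2·Na + glucose + BUN/2.8
= 2·135 + 42.1 + 19/2.8
= 270 + 42.10 + 6.79
= 318.89 mOsm/kg ≈ 318.9 mOsm/kg
Osmolar gap = measured − calculated = 322 − 318.9 = 3.1 mOsm/kg

3.1 mOsm/kg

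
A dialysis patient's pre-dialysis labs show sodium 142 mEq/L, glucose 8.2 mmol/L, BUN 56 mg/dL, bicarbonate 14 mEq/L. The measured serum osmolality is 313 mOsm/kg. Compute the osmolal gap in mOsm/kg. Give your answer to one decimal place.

Calculated osmolality = 2·Na + glucose + BUN/2.8
= 2·142 + 8.2 + 56/2.8
= 284 + 8.20 + 20
= 312.2 mOsm/kg ≈ 312.2 mOsm/kg
Osmolar gap = measured − calculated = 313 − 312.2 = 0.8 mOsm/kg

0.8 mOsm/kg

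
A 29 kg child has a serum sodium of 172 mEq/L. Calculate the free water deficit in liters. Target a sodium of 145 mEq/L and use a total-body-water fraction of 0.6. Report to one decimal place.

TBW = 0.6 · 29 = 17.4 L
Free water deficit = TBW · (Na/145 − 1)
= 17.4 · (172/145 − 1)
= 17.4 · 0.1862
= 3.24 L

3.2 L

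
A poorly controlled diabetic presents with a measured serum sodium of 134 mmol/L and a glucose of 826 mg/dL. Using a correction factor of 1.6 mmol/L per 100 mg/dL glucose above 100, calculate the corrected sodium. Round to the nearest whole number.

Corrected Na = measured Na + 1.6 · (glucose − 100)/100
= 134 + 1.6 · (826 − 100)/100
= 134 + 11.6
= 145.6 mmol/L

146 mmol/L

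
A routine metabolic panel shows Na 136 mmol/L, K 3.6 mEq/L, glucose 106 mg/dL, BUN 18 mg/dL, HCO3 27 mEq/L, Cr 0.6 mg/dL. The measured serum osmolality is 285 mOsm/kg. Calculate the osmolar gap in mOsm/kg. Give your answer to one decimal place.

Calculated osmolality = 2·Na + glucose/18 + BUN/2.8
= 2·136 + 106/18 + 18/2.8
= 272 + 5.89 + 6.43
= 284.32 mOsm/kg ≈ 284.3 mOsm/kg
Osmolar gap = measured − calculated = 285 − 284.3 = 0.7 mOsm/kg

0.7 mOsm/kg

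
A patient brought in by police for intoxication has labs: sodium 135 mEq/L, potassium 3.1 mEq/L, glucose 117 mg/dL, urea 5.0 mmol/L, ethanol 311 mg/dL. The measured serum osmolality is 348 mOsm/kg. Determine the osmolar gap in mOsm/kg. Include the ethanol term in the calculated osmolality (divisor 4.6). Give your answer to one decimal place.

-1.1 mOsm/kg

Calculated osmolality = 2·Na + glucose/18 + urea + ethanol/4.6
= 2·135 + 117/18 + 5 + 311/4.6
= 270 + 6.50 + 5 + 67.61
= 349.11 mOsm/kg ≈ 349.1 mOsm/kg
Osmolar gap = measured − calculated = 348 − 349.1 = -1.1 mOsm/kg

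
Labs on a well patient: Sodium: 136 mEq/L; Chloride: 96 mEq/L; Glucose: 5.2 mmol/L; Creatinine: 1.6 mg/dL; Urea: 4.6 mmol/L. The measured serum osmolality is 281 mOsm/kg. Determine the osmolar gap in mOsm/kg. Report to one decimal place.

Calculated osmolality = 2·Na + glucose + urea
= 2·136 + 5.2 + 4.6
= 272 + 5.20 + 4.60
= 281.8 mOsm/kg ≈ 281.8 mOsm/kg
Osmolar gap = measured − calculated = 281 − 281.8 = -0.8 mOsm/kg

-0.8 mOsm/kg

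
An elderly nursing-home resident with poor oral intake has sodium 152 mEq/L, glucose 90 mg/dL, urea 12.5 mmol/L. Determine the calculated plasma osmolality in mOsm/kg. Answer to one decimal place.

Calculated osmolality = 2·Na + glucose/18 + urea
= 2·152 + 90/18 + 12.5
= 304 + 5 + 12.50
= 321.5 mOsm/kg

321.5 mOsm/kg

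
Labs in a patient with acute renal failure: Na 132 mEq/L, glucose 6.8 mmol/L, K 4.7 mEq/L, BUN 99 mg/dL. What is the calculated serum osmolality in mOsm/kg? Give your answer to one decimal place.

Calculated osmolality = 2·Na + glucose + BUN/2.8
= 2·132 + 6.8 + 99/2.8
= 264 + 6.80 + 35.36
= 306.16 mOsm/kg

306.2 mOsm/kg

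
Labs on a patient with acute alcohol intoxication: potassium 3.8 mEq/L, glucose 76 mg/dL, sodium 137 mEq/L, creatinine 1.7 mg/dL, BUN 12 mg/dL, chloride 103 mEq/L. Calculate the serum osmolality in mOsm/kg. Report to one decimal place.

Calculated osmolality = 2·Na + glucose/18 + BUN/2.8
= 2·137 + 76/18 + 12/2.8
= 274 + 4.22 + 4.29
= 282.51 mOsm/kg

282.5 mOsm/kg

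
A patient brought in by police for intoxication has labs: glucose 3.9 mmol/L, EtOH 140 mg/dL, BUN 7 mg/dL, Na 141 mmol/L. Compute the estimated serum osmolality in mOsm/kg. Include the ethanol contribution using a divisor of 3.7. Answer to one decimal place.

326.2 mOsm/kg

Calculated osmolality = 2·Na + glucose + BUN/2.8 + ethanol/3.7
= 2·141 + 3.9 + 7/2.8 + 140/3.7
= 282 + 3.90 + 2.50 + 37.84
= 326.24 mOsm/kg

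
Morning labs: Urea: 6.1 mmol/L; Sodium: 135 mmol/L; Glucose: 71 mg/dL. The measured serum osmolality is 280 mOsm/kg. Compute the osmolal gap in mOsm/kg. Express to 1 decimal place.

Calculated osmolality = 2·Na + glucose/18 + urea
= 2·135 + 71/18 + 6.1
= 270 + 3.94 + 6.10
= 280.04 mOsm/kg ≈ 280.0 mOsm/kg
Osmolar gap = measured − calculated = 280 − 280.0 = 0.0 mOsm/kg

0.0 mOsm/kg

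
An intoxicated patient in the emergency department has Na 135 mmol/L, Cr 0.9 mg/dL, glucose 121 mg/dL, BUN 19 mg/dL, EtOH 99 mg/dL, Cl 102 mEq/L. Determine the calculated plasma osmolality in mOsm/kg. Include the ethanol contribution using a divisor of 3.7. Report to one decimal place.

310.3 mOsm/kg

Calculated osmolality = 2·Na + glucose/18 + BUN/2.8 + ethanol/3.7
= 2·135 + 121/18 + 19/2.8 + 99/3.7
= 270 + 6.72 + 6.79 + 26.76
= 310.27 mOsm/kg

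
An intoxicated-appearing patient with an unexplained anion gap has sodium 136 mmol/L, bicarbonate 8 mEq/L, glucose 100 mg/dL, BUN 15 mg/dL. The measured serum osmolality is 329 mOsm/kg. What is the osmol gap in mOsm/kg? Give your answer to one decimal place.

46.1 mOsm/kg

Calculated osmolality = 2·Na + glucose/18 + BUN/2.8
= 2·136 + 100/18 + 15/2.8
= 272 + 5.56 + 5.36
= 282.92 mOsm/kg ≈ 282.9 mOsm/kg
Osmolar gap = measured − calculated = 329 − 282.9 = 46.1 mOsm/kg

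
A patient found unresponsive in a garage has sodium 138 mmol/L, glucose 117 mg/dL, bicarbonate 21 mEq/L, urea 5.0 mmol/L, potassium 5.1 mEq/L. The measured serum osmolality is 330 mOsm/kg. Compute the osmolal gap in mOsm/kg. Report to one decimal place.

42.5 mOsm/kg

Calculated osmolality = 2·Na + glucose/18 + urea
= 2·138 + 117/18 + 5
= 276 + 6.50 + 5
= 287.5 mOsm/kg ≈ 287.5 mOsm/kg
Osmolar gap = measured − calculated = 330 − 287.5 = 42.5 mOsm/kg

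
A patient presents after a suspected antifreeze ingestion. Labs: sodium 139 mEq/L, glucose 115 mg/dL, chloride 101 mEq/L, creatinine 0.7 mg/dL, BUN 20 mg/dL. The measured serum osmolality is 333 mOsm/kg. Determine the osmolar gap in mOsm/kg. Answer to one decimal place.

41.5 mOsm/kg

Calculated osmolality = 2·Na + glucose/18 + BUN/2.8
= 2·139 + 115/18 + 20/2.8
= 278 + 6.39 + 7.14
= 291.53 mOsm/kg ≈ 291.5 mOsm/kg
Osmolar gap = measured − calculated = 333 − 291.5 = 41.5 mOsm/kg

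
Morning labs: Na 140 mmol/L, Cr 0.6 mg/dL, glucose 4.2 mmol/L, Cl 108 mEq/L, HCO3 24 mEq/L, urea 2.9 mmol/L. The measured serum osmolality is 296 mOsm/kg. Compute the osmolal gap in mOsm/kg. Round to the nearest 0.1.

Calculated osmolality = 2·Na + glucose + urea
= 2·140 + 4.2 + 2.9
= 280 + 4.20 + 2.90
= 287.1 mOsm/kg ≈ 287.1 mOsm/kg
Osmolar gap = measured − calculated = 296 − 287.1 = 8.9 mOsm/kg

8.9 mOsm/kg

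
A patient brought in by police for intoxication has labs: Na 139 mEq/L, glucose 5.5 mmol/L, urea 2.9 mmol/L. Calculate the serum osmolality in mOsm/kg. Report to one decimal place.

286.4 mOsm/kg

Calculated osmolality = 2·Na + glucose + urea
= 2·139 + 5.5 + 2.9
= 278 + 5.50 + 2.90
= 286.4 mOsm/kg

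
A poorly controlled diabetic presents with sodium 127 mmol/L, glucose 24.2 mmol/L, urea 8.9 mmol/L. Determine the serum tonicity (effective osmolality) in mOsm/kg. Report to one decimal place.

278.2 mOsm/kg

Effective osmolality excludes urea (freely permeant across cell membranes):
2·Na + glucose
= 2·127 + 24.2
= 254 + 24.2
= 278.2 mOsm/kg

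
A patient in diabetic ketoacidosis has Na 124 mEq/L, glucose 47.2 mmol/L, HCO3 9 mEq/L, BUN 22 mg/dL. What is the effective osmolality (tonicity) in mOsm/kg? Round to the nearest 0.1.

295.2 mOsm/kg

Effective osmolality excludes urea (freely permeant across cell membranes):
2·Na + glucose
= 2·124 + 47.2
= 248 + 47.2
= 295.2 mOsm/kg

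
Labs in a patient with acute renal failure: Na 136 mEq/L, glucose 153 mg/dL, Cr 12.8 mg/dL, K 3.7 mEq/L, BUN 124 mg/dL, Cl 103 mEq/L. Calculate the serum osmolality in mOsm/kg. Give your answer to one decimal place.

324.8 mOsm/kg

Calculated osmolality = 2·Na + glucose/18 + BUN/2.8
= 2·136 + 153/18 + 124/2.8
= 272 + 8.50 + 44.29
= 324.79 mOsm/kg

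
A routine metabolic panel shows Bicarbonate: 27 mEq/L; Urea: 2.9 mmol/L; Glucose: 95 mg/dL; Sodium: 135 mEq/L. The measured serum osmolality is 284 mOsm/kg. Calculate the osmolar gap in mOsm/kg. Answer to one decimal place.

5.8 mOsm/kg

Calculated osmolality = 2·Na + glucose/18 + urea
= 2·135 + 95/18 + 2.9
= 270 + 5.28 + 2.90
= 278.18 mOsm/kg ≈ 278.2 mOsm/kg
Osmolar gap = measured − calculated = 284 − 278.2 = 5.8 mOsm/kg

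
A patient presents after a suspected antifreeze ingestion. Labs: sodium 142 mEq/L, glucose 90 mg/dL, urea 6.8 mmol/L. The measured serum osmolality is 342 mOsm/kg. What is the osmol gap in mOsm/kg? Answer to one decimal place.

46.2 mOsm/kg

Calculated osmolality = 2·Na + glucose/18 + urea
= 2·142 + 90/18 + 6.8
= 284 + 5 + 6.80
= 295.8 mOsm/kg ≈ 295.8 mOsm/kg
Osmolar gap = measured − calculated = 342 − 295.8 = 46.2 mOsm/kg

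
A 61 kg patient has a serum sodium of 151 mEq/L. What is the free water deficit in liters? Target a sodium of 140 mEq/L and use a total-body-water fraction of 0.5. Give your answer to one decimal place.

TBW = 0.5 · 61 = 30.5 L
Free water deficit = TBW · (Na/140 − 1)
= 30.5 · (151/140 − 1)
= 30.5 · 0.0786
= 2.4 L

2.4 L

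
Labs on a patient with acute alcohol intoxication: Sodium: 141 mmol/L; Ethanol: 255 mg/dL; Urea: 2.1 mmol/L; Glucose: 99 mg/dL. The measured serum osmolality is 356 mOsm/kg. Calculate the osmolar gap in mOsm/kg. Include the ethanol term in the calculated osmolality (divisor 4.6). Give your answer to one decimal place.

Calculated osmolality = 2·Na + glucose/18 + urea + ethanol/4.6
= 2·141 + 99/18 + 2.1 + 255/4.6
= 282 + 5.50 + 2.10 + 55.43
= 345.03 mOsm/kg ≈ 345.0 mOsm/kg
Osmolar gap = measured − calculated = 356 − 345.0 = 11.0 mOsm/kg

11.0 mOsm/kg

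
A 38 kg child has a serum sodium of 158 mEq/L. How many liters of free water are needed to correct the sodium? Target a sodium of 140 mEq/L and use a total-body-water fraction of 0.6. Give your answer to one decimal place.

2.9 L

TBW = 0.6 · 38 = 22.8 L
Free water deficit = TBW · (Na/140 − 1)
= 22.8 · (158/140 − 1)
= 22.8 · 0.1286
= 2.93 L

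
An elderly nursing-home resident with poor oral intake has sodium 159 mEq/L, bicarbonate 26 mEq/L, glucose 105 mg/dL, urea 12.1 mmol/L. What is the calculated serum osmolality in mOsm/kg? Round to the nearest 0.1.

Calculated osmolality = 2·Na + glucose/18 + urea
= 2·159 + 105/18 + 12.1
= 318 + 5.83 + 12.10
= 335.93 mOsm/kg

335.9 mOsm/kg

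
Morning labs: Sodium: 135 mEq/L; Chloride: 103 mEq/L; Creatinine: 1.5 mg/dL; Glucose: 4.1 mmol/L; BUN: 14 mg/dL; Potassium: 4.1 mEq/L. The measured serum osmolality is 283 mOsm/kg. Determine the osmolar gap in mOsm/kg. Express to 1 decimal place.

Calculated osmolality = 2·Na + glucose + BUN/2.8
= 2·135 + 4.1 + 14/2.8
= 270 + 4.10 + 5
= 279.1 mOsm/kg ≈ 279.1 mOsm/kg
Osmolar gap = measured − calculated = 283 − 279.1 = 3.9 mOsm/kg

3.9 mOsm/kg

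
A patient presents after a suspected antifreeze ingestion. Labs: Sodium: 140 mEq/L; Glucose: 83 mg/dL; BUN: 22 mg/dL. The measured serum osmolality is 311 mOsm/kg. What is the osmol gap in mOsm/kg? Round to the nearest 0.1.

18.5 mOsm/kg

Calculated osmolality = 2·Na + glucose/18 + BUN/2.8
= 2·140 + 83/18 + 22/2.8
= 280 + 4.61 + 7.86
= 292.47 mOsm/kg ≈ 292.5 mOsm/kg
Osmolar gap = measured − calculated = 311 − 292.5 = 18.5 mOsm/kg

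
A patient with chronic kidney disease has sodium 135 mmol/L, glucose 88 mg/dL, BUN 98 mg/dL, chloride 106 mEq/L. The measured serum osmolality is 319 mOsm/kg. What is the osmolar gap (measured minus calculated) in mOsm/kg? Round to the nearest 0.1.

Calculated osmolality = 2·Na + glucose/18 + BUN/2.8
= 2·135 + 88/18 + 98/2.8
= 270 + 4.89 + 35
= 309.89 mOsm/kg ≈ 309.9 mOsm/kg
Osmolar gap = measured − calculated = 319 − 309.9 = 9.1 mOsm/kg

9.1 mOsm/kg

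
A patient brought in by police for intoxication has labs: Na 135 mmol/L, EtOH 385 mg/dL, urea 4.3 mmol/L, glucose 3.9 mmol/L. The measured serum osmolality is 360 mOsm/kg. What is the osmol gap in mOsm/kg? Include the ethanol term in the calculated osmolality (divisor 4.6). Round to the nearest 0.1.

Calculated osmolality = 2·Na + glucose + urea + ethanol/4.6
= 2·135 + 3.9 + 4.3 + 385/4.6
= 270 + 3.90 + 4.30 + 83.70
= 361.9 mOsm/kg ≈ 361.9 mOsm/kg
Osmolar gap = measured − calculated = 360 − 361.9 = -1.9 mOsm/kg

-1.9 mOsm/kg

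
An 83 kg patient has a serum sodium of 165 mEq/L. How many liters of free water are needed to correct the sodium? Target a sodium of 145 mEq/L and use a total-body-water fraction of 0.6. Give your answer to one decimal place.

6.9 L

TBW = 0.6 · 83 = 49.8 L
Free water deficit = TBW · (Na/145 − 1)
= 49.8 · (165/145 − 1)
= 49.8 · 0.1379
= 6.87 L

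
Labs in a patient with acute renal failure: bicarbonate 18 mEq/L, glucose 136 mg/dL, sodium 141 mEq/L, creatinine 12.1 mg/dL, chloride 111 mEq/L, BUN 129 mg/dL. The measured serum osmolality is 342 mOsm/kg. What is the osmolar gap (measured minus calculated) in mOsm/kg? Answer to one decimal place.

Calculated osmolality = 2·Na + glucose/18 + BUN/2.8
= 2·141 + 136/18 + 129/2.8
= 282 + 7.56 + 46.07
= 335.63 mOsm/kg ≈ 335.6 mOsm/kg
Osmolar gap = measured − calculated = 342 − 335.6 = 6.4 mOsm/kg

6.4 mOsm/kg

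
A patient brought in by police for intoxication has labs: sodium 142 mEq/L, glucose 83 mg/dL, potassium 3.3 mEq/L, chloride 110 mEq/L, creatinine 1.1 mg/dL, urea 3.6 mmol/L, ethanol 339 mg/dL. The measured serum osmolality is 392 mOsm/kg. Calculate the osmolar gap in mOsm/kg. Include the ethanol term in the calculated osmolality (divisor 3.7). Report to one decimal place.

8.2 mOsm/kg

Calculated osmolality = 2·Na + glucose/18 + urea + ethanol/3.7
= 2·142 + 83/18 + 3.6 + 339/3.7
= 284 + 4.61 + 3.60 + 91.62
= 383.83 mOsm/kg ≈ 383.8 mOsm/kg
Osmolar gap = measured − calculated = 392 − 383.8 = 8.2 mOsm/kg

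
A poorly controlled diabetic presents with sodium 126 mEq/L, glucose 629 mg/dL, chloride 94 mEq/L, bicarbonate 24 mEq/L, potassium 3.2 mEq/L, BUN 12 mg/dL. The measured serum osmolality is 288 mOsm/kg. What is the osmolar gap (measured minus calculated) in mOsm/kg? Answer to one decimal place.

-3.2 mOsm/kg

Calculated osmolality = 2·Na + glucose/18 + BUN/2.8
= 2·126 + 629/18 + 12/2.8
= 252 + 34.94 + 4.29
= 291.23 mOsm/kg ≈ 291.2 mOsm/kg
Osmolar gap = measured − calculated = 288 − 291.2 = -3.2 mOsm/kg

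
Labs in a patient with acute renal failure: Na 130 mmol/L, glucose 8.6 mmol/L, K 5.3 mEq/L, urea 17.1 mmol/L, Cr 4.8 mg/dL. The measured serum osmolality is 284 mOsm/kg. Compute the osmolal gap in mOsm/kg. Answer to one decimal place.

Calculated osmolality = 2·Na + glucose + urea
= 2·130 + 8.6 + 17.1
= 260 + 8.60 + 17.10
= 285.7 mOsm/kg ≈ 285.7 mOsm/kg
Osmolar gap = measured − calculated = 284 − 285.7 = -1.7 mOsm/kg

-1.7 mOsm/kg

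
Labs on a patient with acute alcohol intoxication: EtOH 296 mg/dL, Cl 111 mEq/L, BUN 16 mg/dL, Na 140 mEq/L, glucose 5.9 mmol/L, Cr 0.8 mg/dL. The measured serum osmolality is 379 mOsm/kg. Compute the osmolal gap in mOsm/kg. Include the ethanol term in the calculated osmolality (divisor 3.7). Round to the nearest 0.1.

Calculated osmolality = 2·Na + glucose + BUN/2.8 + ethanol/3.7
= 2·140 + 5.9 + 16/2.8 + 296/3.7
= 280 + 5.90 + 5.71 + 80
= 371.61 mOsm/kg ≈ 371.6 mOsm/kg
Osmolar gap = measured − calculated = 379 − 371.6 = 7.4 mOsm/kg

7.4 mOsm/kg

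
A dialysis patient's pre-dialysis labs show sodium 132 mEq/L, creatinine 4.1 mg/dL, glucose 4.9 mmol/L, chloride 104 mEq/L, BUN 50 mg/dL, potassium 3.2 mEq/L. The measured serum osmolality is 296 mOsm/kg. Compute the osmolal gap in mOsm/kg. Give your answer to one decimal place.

9.2 mOsm/kg

Calculated osmolality = 2·Na + glucose + BUN/2.8
= 2·132 + 4.9 + 50/2.8
= 264 + 4.90 + 17.86
= 286.76 mOsm/kg ≈ 286.8 mOsm/kg
Osmolar gap = measured − calculated = 296 − 286.8 = 9.2 mOsm/kg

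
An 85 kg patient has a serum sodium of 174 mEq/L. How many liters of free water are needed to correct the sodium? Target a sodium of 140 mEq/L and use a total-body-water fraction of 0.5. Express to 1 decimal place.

TBW = 0.5 · 85 = 42.5 L
Free water deficit = TBW · (Na/140 − 1)
= 42.5 · (174/140 − 1)
= 42.5 · 0.2429
= 10.32 L

10.3 L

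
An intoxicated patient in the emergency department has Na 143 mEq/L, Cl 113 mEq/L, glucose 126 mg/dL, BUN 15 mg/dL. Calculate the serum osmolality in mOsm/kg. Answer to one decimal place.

Calculated osmolality = 2·Na + glucose/18 + BUN/2.8
= 2·143 + 126/18 + 15/2.8
= 286 + 7 + 5.36
= 298.36 mOsm/kg

298.4 mOsm/kg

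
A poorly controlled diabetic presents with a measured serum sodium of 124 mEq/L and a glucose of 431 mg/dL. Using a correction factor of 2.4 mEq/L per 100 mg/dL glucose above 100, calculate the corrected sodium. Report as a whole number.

Corrected Na = measured Na + 2.4 · (glucose − 100)/100
= 124 + 2.4 · (431 − 100)/100
= 124 + 7.9
= 131.9 mEq/L

132 mEq/L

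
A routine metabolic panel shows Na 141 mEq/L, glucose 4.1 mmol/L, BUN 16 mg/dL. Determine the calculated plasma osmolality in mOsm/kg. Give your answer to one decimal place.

291.8 mOsm/kg

Calculated osmolality = 2·Na + glucose + BUN/2.8
= 2·141 + 4.1 + 16/2.8
= 282 + 4.10 + 5.71
= 291.81 mOsm/kg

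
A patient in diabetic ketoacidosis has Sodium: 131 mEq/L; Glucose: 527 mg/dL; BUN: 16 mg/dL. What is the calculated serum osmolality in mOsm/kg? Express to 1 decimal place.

297.0 mOsm/kg

Calculated osmolality = 2·Na + glucose/18 + BUN/2.8
= 2·131 + 527/18 + 16/2.8
= 262 + 29.28 + 5.71
= 296.99 mOsm/kg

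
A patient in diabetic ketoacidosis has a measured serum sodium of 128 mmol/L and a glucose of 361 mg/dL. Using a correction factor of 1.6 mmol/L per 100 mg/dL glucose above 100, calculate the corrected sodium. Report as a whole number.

Corrected Na = measured Na + 1.6 · (glucose − 100)/100
= 128 + 1.6 · (361 − 100)/100
= 128 + 4.2
= 132.2 mmol/L

132 mmol/L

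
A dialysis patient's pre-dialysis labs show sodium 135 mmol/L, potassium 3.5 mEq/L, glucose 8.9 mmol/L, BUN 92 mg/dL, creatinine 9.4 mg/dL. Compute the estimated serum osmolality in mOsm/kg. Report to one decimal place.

311.8 mOsm/kg

Calculated osmolality = 2·Na + glucose + BUN/2.8
= 2·135 + 8.9 + 92/2.8
= 270 + 8.90 + 32.86
= 311.76 mOsm/kg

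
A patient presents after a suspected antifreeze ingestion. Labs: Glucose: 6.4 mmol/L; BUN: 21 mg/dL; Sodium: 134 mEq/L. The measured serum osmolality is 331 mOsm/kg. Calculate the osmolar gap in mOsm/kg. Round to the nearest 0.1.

Calculated osmolality = 2·Na + glucose + BUN/2.8
= 2·134 + 6.4 + 21/2.8
= 268 + 6.40 + 7.50
= 281.9 mOsm/kg ≈ 281.9 mOsm/kg
Osmolar gap = measured − calculated = 331 − 281.9 = 49.1 mOsm/kg

49.1 mOsm/kg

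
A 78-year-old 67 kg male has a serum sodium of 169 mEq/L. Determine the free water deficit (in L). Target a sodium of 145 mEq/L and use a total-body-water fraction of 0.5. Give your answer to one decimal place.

TBW = 0.5 · 67 = 33.5 L
Free water deficit = TBW · (Na/145 − 1)
= 33.5 · (169/145 − 1)
= 33.5 · 0.1655
= 5.54 L

5.5 L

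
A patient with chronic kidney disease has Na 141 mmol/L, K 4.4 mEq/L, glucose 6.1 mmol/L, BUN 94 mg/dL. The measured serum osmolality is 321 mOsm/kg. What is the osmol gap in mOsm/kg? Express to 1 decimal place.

Calculated osmolality = 2·Na + glucose + BUN/2.8
= 2·141 + 6.1 + 94/2.8
= 282 + 6.10 + 33.57
= 321.67 mOsm/kg ≈ 321.7 mOsm/kg
Osmolar gap = measured − calculated = 321 − 321.7 = -0.7 mOsm/kg

-0.7 mOsm/kg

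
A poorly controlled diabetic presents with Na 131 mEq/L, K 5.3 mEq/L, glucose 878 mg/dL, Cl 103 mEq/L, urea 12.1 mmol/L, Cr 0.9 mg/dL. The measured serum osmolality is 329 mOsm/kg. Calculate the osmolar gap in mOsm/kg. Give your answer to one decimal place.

Calculated osmolality = 2·Na + glucose/18 + urea
= 2·131 + 878/18 + 12.1
= 262 + 48.78 + 12.10
= 322.88 mOsm/kg ≈ 322.9 mOsm/kg
Osmolar gap = measured − calculated = 329 − 322.9 = 6.1 mOsm/kg

6.1 mOsm/kg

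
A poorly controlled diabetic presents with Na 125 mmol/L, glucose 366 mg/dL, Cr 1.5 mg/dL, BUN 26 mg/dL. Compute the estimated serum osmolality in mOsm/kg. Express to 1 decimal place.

Calculated osmolality = 2·Na + glucose/18 + BUN/2.8
= 2·125 + 366/18 + 26/2.8
= 250 + 20.33 + 9.29
= 279.62 mOsm/kg

279.6 mOsm/kg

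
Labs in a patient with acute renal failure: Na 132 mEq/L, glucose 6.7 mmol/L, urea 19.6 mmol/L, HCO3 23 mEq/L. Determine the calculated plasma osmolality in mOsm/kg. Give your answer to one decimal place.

Calculated osmolality = 2·Na + glucose + urea
= 2·132 + 6.7 + 19.6
= 264 + 6.70 + 19.60
= 290.3 mOsm/kg

290.3 mOsm/kg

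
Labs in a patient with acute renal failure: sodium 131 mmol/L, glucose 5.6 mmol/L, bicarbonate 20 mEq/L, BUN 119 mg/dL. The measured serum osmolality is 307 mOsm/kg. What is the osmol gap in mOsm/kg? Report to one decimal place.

-3.1 mOsm/kg

Calculated osmolality = 2·Na + glucose + BUN/2.8
= 2·131 + 5.6 + 119/2.8
= 262 + 5.60 + 42.50
= 310.1 mOsm/kg ≈ 310.1 mOsm/kg
Osmolar gap = measured − calculated = 307 − 310.1 = -3.1 mOsm/kg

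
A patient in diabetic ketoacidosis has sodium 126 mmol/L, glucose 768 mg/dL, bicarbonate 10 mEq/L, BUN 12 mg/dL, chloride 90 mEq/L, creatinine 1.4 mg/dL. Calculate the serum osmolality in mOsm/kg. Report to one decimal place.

299.0 mOsm/kg

Calculated osmolality = 2·Na + glucose/18 + BUN/2.8
= 2·126 + 768/18 + 12/2.8
= 252 + 42.67 + 4.29
= 298.96 mOsm/kg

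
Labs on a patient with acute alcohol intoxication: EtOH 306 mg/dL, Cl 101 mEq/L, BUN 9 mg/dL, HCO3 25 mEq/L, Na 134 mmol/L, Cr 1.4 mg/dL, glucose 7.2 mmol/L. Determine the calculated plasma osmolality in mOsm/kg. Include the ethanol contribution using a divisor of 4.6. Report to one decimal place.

Calculated osmolality = 2·Na + glucose + BUN/2.8 + ethanol/4.6
= 2·134 + 7.2 + 9/2.8 + 306/4.6
= 268 + 7.20 + 3.21 + 66.52
= 344.93 mOsm/kg

344.9 mOsm/kg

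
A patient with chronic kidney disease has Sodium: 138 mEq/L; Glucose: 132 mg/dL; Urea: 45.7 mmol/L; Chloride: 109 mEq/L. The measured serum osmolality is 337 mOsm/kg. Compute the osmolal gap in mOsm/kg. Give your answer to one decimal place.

Calculated osmolality = 2·Na + glucose/18 + urea
= 2·138 + 132/18 + 45.7
= 276 + 7.33 + 45.70
= 329.03 mOsm/kg ≈ 329.0 mOsm/kg
Osmolar gap = measured − calculated = 337 − 329.0 = 8.0 mOsm/kg

8.0 mOsm/kg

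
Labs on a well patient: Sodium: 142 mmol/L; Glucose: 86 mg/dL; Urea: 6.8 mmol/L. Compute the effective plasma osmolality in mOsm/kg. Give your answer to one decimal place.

288.8 mOsm/kg

Effective osmolality excludes urea (freely permeant across cell membranes):
2·Na + glucose/18
= 2·142 + 86/18
= 284 + 4.78
= 288.78 mOsm/kg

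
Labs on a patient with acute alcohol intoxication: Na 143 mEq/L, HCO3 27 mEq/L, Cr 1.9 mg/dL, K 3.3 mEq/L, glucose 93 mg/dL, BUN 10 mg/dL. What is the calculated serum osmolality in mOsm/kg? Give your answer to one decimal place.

Calculated osmolality = 2·Na + glucose/18 + BUN/2.8
= 2·143 + 93/18 + 10/2.8
= 286 + 5.17 + 3.57
= 294.74 mOsm/kg

294.7 mOsm/kg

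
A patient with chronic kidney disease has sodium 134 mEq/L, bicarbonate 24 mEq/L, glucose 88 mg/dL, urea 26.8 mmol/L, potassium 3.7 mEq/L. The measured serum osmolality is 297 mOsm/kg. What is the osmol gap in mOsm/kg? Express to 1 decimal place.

Calculated osmolality = 2·Na + glucose/18 + urea
= 2·134 + 88/18 + 26.8
= 268 + 4.89 + 26.80
= 299.69 mOsm/kg ≈ 299.7 mOsm/kg
Osmolar gap = measured − calculated = 297 − 299.7 = -2.7 mOsm/kg

-2.7 mOsm/kg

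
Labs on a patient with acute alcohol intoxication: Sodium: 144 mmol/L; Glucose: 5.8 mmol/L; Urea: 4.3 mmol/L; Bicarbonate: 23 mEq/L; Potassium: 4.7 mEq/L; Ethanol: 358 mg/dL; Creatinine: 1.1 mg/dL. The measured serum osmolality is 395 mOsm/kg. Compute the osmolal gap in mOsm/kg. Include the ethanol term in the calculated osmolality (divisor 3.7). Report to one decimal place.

Calculated osmolality = 2·Na + glucose + urea + ethanol/3.7
= 2·144 + 5.8 + 4.3 + 358/3.7
= 288 + 5.80 + 4.30 + 96.76
= 394.86 mOsm/kg ≈ 394.9 mOsm/kg
Osmolar gap = measured − calculated = 395 − 394.9 = 0.1 mOsm/kg

0.1 mOsm/kg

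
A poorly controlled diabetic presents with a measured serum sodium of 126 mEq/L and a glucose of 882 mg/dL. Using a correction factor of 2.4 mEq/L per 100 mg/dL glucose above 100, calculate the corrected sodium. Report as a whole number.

145 mEq/L

Corrected Na = measured Na + 2.4 · (glucose − 100)/100
= 126 + 2.4 · (882 − 100)/100
= 126 + 18.8
= 144.8 mEq/L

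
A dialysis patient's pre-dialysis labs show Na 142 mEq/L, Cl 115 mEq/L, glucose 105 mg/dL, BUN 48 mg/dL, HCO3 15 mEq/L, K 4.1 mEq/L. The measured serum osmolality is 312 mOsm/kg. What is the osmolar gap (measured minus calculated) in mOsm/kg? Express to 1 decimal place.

Calculated osmolality = 2·Na + glucose/18 + BUN/2.8
= 2·142 + 105/18 + 48/2.8
= 284 + 5.83 + 17.14
= 306.97 mOsm/kg ≈ 307.0 mOsm/kg
Osmolar gap = measured − calculated = 312 − 307.0 = 5.0 mOsm/kg

5.0 mOsm/kg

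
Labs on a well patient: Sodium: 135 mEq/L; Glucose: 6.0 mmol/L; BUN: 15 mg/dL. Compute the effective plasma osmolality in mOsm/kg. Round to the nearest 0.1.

Effective osmolality excludes urea (freely permeant across cell membranes):
2·Na + glucose
= 2·135 + 6
= 270 + 6
= 276 mOsm/kg

276.0 mOsm/kg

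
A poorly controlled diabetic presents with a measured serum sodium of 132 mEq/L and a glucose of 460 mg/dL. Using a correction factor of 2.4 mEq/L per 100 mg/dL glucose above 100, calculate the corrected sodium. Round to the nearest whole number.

Corrected Na = measured Na + 2.4 · (glucose − 100)/100
= 132 + 2.4 · (460 − 100)/100
= 132 + 8.6
= 140.6 mEq/L

141 mEq/L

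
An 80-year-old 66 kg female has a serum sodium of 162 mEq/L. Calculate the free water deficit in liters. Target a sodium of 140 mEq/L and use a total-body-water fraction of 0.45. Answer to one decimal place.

TBW = 0.45 · 66 = 29.7 L
Free water deficit = TBW · (Na/140 − 1)
= 29.7 · (162/140 − 1)
= 29.7 · 0.1571
= 4.67 L

4.7 L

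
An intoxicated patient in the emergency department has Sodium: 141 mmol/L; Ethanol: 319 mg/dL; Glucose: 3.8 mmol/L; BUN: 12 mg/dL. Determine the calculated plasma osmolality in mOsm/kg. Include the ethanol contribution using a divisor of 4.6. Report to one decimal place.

359.4 mOsm/kg

Calculated osmolality = 2·Na + glucose + BUN/2.8 + ethanol/4.6
= 2·141 + 3.8 + 12/2.8 + 319/4.6
= 282 + 3.80 + 4.29 + 69.35
= 359.44 mOsm/kg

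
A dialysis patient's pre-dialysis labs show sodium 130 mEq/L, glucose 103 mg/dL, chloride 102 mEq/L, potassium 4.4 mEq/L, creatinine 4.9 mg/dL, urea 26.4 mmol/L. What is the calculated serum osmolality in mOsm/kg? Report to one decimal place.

292.1 mOsm/kg

Calculated osmolality = 2·Na + glucose/18 + urea
= 2·130 + 103/18 + 26.4
= 260 + 5.72 + 26.40
= 292.12 mOsm/kg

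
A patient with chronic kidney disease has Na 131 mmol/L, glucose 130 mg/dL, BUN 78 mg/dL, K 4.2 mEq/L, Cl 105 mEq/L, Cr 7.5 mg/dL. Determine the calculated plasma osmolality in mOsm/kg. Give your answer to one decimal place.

297.1 mOsm/kg

Calculated osmolality = 2·Na + glucose/18 + BUN/2.8
= 2·131 + 130/18 + 78/2.8
= 262 + 7.22 + 27.86
= 297.08 mOsm/kg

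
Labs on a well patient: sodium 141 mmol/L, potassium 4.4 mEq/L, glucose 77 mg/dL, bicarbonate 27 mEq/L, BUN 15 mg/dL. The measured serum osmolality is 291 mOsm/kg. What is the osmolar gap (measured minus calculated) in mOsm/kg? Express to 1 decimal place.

Calculated osmolality = 2·Na + glucose/18 + BUN/2.8
= 2·141 + 77/18 + 15/2.8
= 282 + 4.28 + 5.36
= 291.64 mOsm/kg ≈ 291.6 mOsm/kg
Osmolar gap = measured − calculated = 291 − 291.6 = -0.6 mOsm/kg

-0.6 mOsm/kg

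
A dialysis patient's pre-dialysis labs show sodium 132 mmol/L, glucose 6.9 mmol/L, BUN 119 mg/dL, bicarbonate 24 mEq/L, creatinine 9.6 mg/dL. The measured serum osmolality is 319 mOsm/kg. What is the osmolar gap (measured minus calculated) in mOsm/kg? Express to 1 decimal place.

Calculated osmolality = 2·Na + glucose + BUN/2.8
= 2·132 + 6.9 + 119/2.8
= 264 + 6.90 + 42.50
= 313.4 mOsm/kg ≈ 313.4 mOsm/kg
Osmolar gap = measured − calculated = 319 − 313.4 = 5.6 mOsm/kg

5.6 mOsm/kg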